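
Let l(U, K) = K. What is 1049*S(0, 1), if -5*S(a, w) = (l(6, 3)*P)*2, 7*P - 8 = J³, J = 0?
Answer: -50352/35 ≈ -1438.6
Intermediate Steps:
P = 8/7 (P = 8/7 + (⅐)*0³ = 8/7 + (⅐)*0 = 8/7 + 0 = 8/7 ≈ 1.1429)
S(a, w) = -48/35 (S(a, w) = -3*(8/7)*2/5 = -24*2/35 = -⅕*48/7 = -48/35)
1049*S(0, 1) = 1049*(-48/35) = -50352/35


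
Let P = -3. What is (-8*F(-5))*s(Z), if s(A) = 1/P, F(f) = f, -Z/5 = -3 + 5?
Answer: -40/3 ≈ -13.333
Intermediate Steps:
Z = -10 (Z = -5*(-3 + 5) = -5*2 = -10)
s(A) = -⅓ (s(A) = 1/(-3) = -⅓)
(-8*F(-5))*s(Z) = -8*(-5)*(-⅓) = 40*(-⅓) = -40/3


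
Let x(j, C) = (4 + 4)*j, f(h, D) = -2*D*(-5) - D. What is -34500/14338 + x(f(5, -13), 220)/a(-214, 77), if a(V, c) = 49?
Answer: -7555434/351281 ≈ -21.508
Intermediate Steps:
f(h, D) = 9*D (f(h, D) = 10*D - D = 9*D)
x(j, C) = 8*j
-34500/14338 + x(f(5, -13), 220)/a(-214, 77) = -34500/14338 + (8*(9*(-13)))/49 = -34500*1/14338 + (8*(-117))*(1/49) = -17250/7169 - 936*1/49 = -17250/7169 - 936/49 = -7555434/351281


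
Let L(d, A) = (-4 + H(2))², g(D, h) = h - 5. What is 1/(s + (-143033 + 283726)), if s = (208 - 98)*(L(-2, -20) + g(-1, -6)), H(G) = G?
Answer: 1/139923 ≈ 7.1468e-6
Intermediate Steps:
g(D, h) = -5 + h
L(d, A) = 4 (L(d, A) = (-4 + 2)² = (-2)² = 4)
s = -770 (s = (208 - 98)*(4 + (-5 - 6)) = 110*(4 - 11) = 110*(-7) = -770)
1/(s + (-143033 + 283726)) = 1/(-770 + (-143033 + 283726)) = 1/(-770 + 140693) = 1/139923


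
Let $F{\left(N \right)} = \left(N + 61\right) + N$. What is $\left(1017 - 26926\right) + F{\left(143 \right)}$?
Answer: $-25562$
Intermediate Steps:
$F{\left(N \right)} = 61 + 2 N$ ($F{\left(N \right)} = \left(61 + N\right) + N = 61 + 2 N$)
$\left(1017 - 26926\right) + F{\left(143 \right)} = \left(1017 - 26926\right) + \left(61 + 2 \cdot 143\right) = -25909 + \left(61 + 286\right) = -25909 + 347 = -25562$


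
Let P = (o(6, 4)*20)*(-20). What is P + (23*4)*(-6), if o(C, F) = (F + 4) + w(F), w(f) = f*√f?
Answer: -6952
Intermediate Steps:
w(f) = f^(3/2)
o(C, F) = 4 + F + F^(3/2) (o(C, F) = (F + 4) + F^(3/2) = (4 + F) + F^(3/2) = 4 + F + F^(3/2))
P = -6400 (P = ((4 + 4 + 4^(3/2))*20)*(-20) = ((4 + 4 + 8)*20)*(-20) = (16*20)*(-20) = 320*(-20) = -6400)
P + (23*4)*(-6) = -6400 + (23*4)*(-6) = -6400 + 92*(-6) = -6400 - 552 = -6952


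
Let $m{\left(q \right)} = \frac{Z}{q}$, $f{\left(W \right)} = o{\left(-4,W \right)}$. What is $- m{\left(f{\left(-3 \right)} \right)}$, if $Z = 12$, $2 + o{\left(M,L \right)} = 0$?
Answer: $6$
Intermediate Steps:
$o{\left(M,L \right)} = -2$ ($o{\left(M,L \right)} = -2 + 0 = -2$)
$f{\left(W \right)} = -2$
$m{\left(q \right)} = \frac{12}{q}$
$- m{\left(f{\left(-3 \right)} \right)} = - \frac{12}{-2} = - \frac{12 \left(-1\right)}{2} = \left(-1\right) \left(-6\right) = 6$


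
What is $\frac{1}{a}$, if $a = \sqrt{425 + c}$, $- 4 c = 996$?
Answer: $\frac{\sqrt{11}}{44} \approx 0.075378$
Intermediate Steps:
$c = -249$ ($c = \left(- \frac{1}{4}\right) 996 = -249$)
$a = 4 \sqrt{11}$ ($a = \sqrt{425 - 249} = \sqrt{176} = 4 \sqrt{11} \approx 13.266$)
$\frac{1}{a} = \frac{1}{4 \sqrt{11}} = \frac{\sqrt{11}}{44}$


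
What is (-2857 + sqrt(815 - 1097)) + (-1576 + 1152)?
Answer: -3281 + I*sqrt(282) ≈ -3281.0 + 16.793*I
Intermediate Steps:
(-2857 + sqrt(815 - 1097)) + (-1576 + 1152) = (-2857 + sqrt(-282)) - 424 = (-2857 + I*sqrt(282)) - 424 = -3281 + I*sqrt(282)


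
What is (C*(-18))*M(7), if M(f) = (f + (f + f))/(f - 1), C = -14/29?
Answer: 882/29 ≈ 30.414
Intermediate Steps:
C = -14/29 (C = -14*1/29 = -14/29 ≈ -0.48276)
M(f) = 3*f/(-1 + f) (M(f) = (f + 2*f)/(-1 + f) = (3*f)/(-1 + f) = 3*f/(-1 + f))
(C*(-18))*M(7) = (-14/29*(-18))*(3*7/(-1 + 7)) = 252*(3*7/6)/29 = 252*(3*7*(1/6))/29 = (252/29)*(7/2) = 882/29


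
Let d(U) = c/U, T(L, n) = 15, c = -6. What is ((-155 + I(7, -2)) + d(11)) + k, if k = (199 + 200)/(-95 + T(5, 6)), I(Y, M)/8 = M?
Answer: -155349/880 ≈ -176.53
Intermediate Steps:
I(Y, M) = 8*M
d(U) = -6/U
k = -399/80 (k = (199 + 200)/(-95 + 15) = 399/(-80) = 399*(-1/80) = -399/80 ≈ -4.9875)
((-155 + I(7, -2)) + d(11)) + k = ((-155 + 8*(-2)) - 6/11) - 399/80 = ((-155 - 16) - 6*1/11) - 399/80 = (-171 - 6/11) - 399/80 = -1887/11 - 399/80 = -155349/880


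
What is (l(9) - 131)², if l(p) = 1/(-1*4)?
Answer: 275625/16 ≈ 17227.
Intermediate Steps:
l(p) = -¼ (l(p) = 1/(-4) = -¼)
(l(9) - 131)² = (-¼ - 131)² = (-525/4)² = 275625/16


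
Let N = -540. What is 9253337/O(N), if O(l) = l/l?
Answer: 9253337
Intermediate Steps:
O(l) = 1
9253337/O(N) = 9253337/1 = 9253337*1 = 9253337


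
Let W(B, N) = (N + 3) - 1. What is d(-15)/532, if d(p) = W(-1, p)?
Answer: -13/532 ≈ -0.024436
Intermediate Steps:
W(B, N) = 2 + N (W(B, N) = (3 + N) - 1 = 2 + N)
d(p) = 2 + p
d(-15)/532 = (2 - 15)/532 = -13*1/532 = -13/532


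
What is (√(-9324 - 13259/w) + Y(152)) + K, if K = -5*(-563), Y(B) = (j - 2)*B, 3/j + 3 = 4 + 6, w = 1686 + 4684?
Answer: 18033/7 + I*√7722928070/910 ≈ 2576.1 + 96.572*I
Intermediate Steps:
w = 6370
j = 3/7 (j = 3/(-3 + (4 + 6)) = 3/(-3 + 10) = 3/7 ≈ 0.42857)
Y(B) = -11*B/7 (Y(B) = (3/7 - 2)*B = -11*B/7)
K = 2815
(√(-9324 - 13259/w) + Y(152)) + K = (√(-9324 - 13259/6370) - 11/7*152) + 2815 = (√(-9324 - 13259*1/6370) - 1672/7) + 2815 = (√(-9324 - 13259/6370) - 1672/7) + 2815 = (√(-59407139/6370) - 1672/7) + 2815 = (I*√7722928070/910 - 1672/7) + 2815 = (-1672/7 + I*√7722928070/910) + 2815 = 18033/7 + I*√7722928070/910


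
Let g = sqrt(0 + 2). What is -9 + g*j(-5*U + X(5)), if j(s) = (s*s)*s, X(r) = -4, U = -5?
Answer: -9 + 9261*sqrt(2) ≈ 13088.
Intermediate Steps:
j(s) = s**3 (j(s) = s**2*s = s**3)
g = sqrt(2) ≈ 1.4142
-9 + g*j(-5*U + X(5)) = -9 + sqrt(2)*(-5*(-5) - 4)**3 = -9 + sqrt(2)*(25 - 4)**3 = -9 + sqrt(2)*21**3 = -9 + sqrt(2)*9261 = -9 + 9261*sqrt(2)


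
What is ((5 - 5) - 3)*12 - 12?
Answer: -48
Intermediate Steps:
((5 - 5) - 3)*12 - 12 = (0 - 3)*12 - 12 = -3*12 - 12 = -36 - 12 = -48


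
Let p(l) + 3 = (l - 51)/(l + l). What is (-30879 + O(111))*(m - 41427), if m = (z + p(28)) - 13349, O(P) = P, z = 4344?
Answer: 10862577018/7 ≈ 1.5518e+9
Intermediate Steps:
p(l) = -3 + (-51 + l)/(2*l) (p(l) = -3 + (l - 51)/(l + l) = -3 + (-51 + l)/((2*l)) = -3 + (-51 + l)*(1/(2*l)) = -3 + (-51 + l)/(2*l))
m = -504471/56 (m = (4344 + (½)*(-51 - 5*28)/28) - 13349 = (4344 + (½)*(1/28)*(-51 - 140)) - 13349 = (4344 + (½)*(1/28)*(-191)) - 13349 = (4344 - 191/56) - 13349 = 243073/56 - 13349 = -504471/56 ≈ -9008.4)
(-30879 + O(111))*(m - 41427) = (-30879 + 111)*(-504471/56 - 41427) = -30768*(-2824383/56) = 10862577018/7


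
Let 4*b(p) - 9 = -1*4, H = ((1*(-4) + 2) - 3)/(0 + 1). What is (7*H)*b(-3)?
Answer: -175/4 ≈ -43.750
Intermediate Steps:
H = -5 (H = ((-4 + 2) - 3)/1 = (-2 - 3)*1 = -5*1 = -5)
b(p) = 5/4 (b(p) = 9/4 + (-1*4)/4 = 9/4 + (1/4)*(-4) = 9/4 - 1 = 5/4)
(7*H)*b(-3) = (7*(-5))*(5/4) = -35*5/4 = -175/4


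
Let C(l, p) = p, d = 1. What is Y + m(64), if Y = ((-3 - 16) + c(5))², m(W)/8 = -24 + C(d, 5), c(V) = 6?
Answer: 17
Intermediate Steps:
m(W) = -152 (m(W) = 8*(-24 + 5) = 8*(-19) = -152)
Y = 169 (Y = ((-3 - 16) + 6)² = (-19 + 6)² = (-13)² = 169)
Y + m(64) = 169 - 152 = 17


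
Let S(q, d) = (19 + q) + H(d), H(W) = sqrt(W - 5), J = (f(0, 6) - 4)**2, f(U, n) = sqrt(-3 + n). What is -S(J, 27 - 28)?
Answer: -38 + 8*sqrt(3) - I*sqrt(6) ≈ -24.144 - 2.4495*I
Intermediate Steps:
J = (-4 + sqrt(3))**2 (J = (sqrt(-3 + 6) - 4)**2 = (sqrt(3) - 4)**2 = (-4 + sqrt(3))**2 ≈ 5.1436)
H(W) = sqrt(-5 + W)
S(q, d) = 19 + q + sqrt(-5 + d) (S(q, d) = (19 + q) + sqrt(-5 + d) = 19 + q + sqrt(-5 + d))
-S(J, 27 - 28) = -(19 + (4 - sqrt(3))**2 + sqrt(-5 + (27 - 28))) = -(19 + (4 - sqrt(3))**2 + sqrt(-5 - 1)) = -(19 + (4 - sqrt(3))**2 + sqrt(-6)) = -(19 + (4 - sqrt(3))**2 + I*sqrt(6)) = -19 - (4 - sqrt(3))**2 - I*sqrt(6)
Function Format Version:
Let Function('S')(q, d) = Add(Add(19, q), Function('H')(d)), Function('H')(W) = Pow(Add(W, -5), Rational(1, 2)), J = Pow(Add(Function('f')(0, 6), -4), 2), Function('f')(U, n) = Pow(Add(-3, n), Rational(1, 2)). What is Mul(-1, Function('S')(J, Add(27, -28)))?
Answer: Add(-38, Mul(8, Pow(3, Rational(1, 2))), Mul(-1, I, Pow(6, Rational(1, 2)))) ≈ Add(-24.144, Mul(-2.4495, I))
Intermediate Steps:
J = Pow(Add(-4, Pow(3, Rational(1, 2))), 2) (J = Pow(Add(Pow(Add(-3, 6), Rational(1, 2)), -4), 2) = Pow(Add(Pow(3, Rational(1, 2)), -4), 2) = Pow(Add(-4, Pow(3, Rational(1, 2))), 2) ≈ 5.1436)
Function('H')(W) = Pow(Add(-5, W), Rational(1, 2))
Function('S')(q, d) = Add(19, q, Pow(Add(-5, d), Rational(1, 2))) (Function('S')(q, d) = Add(Add(19, q), Pow(Add(-5, d), Rational(1, 2))) = Add(19, q, Pow(Add(-5, d), Rational(1, 2))))
Mul(-1, Function('S')(J, Add(27, -28))) = Mul(-1, Add(19, Pow(Add(4, Mul(-1, Pow(3, Rational(1, 2)))), 2), Pow(Add(-5, Add(27, -28)), Rational(1, 2)))) = Mul(-1, Add(19, Pow(Add(4, Mul(-1, Pow(3, Rational(1, 2)))), 2), Pow(Add(-5, -1), Rational(1, 2)))) = Mul(-1, Add(19, Pow(Add(4, Mul(-1, Pow(3, Rational(1, 2)))), 2), Pow(-6, Rational(1, 2)))) = Mul(-1, Add(19, Pow(Add(4, Mul(-1, Pow(3, Rational(1, 2)))), 2), Mul(I, Pow(6, Rational(1, 2))))) = Add(-19, Mul(-1, Pow(Add(4, Mul(-1, Pow(3, Rational(1, 2)))), 2)), Mul(-1, I, Pow(6, Rational(1, 2))))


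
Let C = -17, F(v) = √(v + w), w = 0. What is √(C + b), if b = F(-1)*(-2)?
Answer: √(-17 - 2*I) ≈ 0.24212 - 4.1302*I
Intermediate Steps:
F(v) = √v (F(v) = √(v + 0) = √v)
b = -2*I (b = √(-1)*(-2) = I*(-2) = -2*I ≈ -2.0*I)
√(C + b) = √(-17 - 2*I)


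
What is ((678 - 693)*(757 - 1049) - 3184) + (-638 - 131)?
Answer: 427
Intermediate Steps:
((678 - 693)*(757 - 1049) - 3184) + (-638 - 131) = (-15*(-292) - 3184) - 769 = (4380 - 3184) - 769 = 1196 - 769 = 427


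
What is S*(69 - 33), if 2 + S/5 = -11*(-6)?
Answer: 11520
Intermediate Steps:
S = 320 (S = -10 + 5*(-11*(-6)) = -10 + 5*66 = -10 + 330 = 320)
S*(69 - 33) = 320*(69 - 33) = 320*36 = 11520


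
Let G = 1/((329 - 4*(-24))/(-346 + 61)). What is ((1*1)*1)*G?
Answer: -57/85 ≈ -0.67059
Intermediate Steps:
G = -57/85 (G = 1/((329 + 96)/(-285)) = 1/(425*(-1/285)) = 1/(-85/57) = -57/85 ≈ -0.67059)
((1*1)*1)*G = ((1*1)*1)*(-57/85) = (1*1)*(-57/85) = 1*(-57/85) = -57/85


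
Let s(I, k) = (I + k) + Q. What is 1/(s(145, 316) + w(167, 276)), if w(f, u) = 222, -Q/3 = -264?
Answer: 1/1475 ≈ 0.00067797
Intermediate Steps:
Q = 792 (Q = -3*(-264) = 792)
s(I, k) = 792 + I + k (s(I, k) = (I + k) + 792 = 792 + I + k)
1/(s(145, 316) + w(167, 276)) = 1/((792 + 145 + 316) + 222) = 1/(1253 + 222) = 1/1475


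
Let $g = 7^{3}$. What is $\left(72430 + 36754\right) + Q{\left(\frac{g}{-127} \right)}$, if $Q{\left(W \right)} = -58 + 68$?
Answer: $109194$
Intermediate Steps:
$g = 343$
$Q{\left(W \right)} = 10$
$\left(72430 + 36754\right) + Q{\left(\frac{g}{-127} \right)} = \left(72430 + 36754\right) + 10 = 109184 + 10 = 109194$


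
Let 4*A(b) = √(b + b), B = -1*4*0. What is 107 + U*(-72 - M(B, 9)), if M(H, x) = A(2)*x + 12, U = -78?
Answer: 7010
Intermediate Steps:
B = 0 (B = -4*0 = 0)
A(b) = √2*√b/4 (A(b) = √(b + b)/4 = √(2*b)/4 = (√2*√b)/4 = √2*√b/4)
M(H, x) = 12 + x/2 (M(H, x) = (√2*√2/4)*x + 12 = x/2 + 12 = 12 + x/2)
107 + U*(-72 - M(B, 9)) = 107 - 78*(-72 - (12 + (½)*9)) = 107 - 78*(-72 - (12 + 9/2)) = 107 - 78*(-72 - 1*33/2) = 107 - 78*(-72 - 33/2) = 107 - 78*(-177/2) = 107 + 6903 = 7010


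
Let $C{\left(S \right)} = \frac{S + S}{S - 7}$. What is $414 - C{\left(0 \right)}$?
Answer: $414$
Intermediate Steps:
$C{\left(S \right)} = \frac{2 S}{-7 + S}$
$414 - C{\left(0 \right)} = 414 - 2 \cdot 0 \frac{1}{-7 + 0} = 414 - 2 \cdot 0 \frac{1}{-7} = 414 - 2 \cdot 0 \left(- \frac{1}{7}\right) = 414 - 0 = 414 + 0 = 414$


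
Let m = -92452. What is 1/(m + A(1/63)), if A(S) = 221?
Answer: -1/92231 ≈ -1.0842e-5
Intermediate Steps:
1/(m + A(1/63)) = 1/(-92452 + 221) = 1/(-92231) = -1/92231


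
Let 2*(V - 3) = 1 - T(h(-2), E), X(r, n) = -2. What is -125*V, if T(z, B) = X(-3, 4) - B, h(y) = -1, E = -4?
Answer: -625/2 ≈ -312.50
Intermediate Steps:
T(z, B) = -2 - B
V = 5/2 (V = 3 + (1 - (-2 - 1*(-4)))/2 = 3 + (1 - (-2 + 4))/2 = 3 + (1 - 1*2)/2 = 3 + (1 - 2)/2 = 3 + (½)*(-1) = 3 - ½ = 5/2 ≈ 2.5000)
-125*V = -125*5/2 = -625/2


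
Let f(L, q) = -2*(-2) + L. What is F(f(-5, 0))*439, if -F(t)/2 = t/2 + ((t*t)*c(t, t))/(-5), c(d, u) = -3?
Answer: -439/5 ≈ -87.800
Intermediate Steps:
f(L, q) = 4 + L
F(t) = -t - 6*t**2/5 (F(t) = -2*(t/2 + ((t*t)*(-3))/(-5)) = -2*(t*(1/2) + (t**2*(-3))*(-1/5)) = -2*(t/2 - 3*t**2*(-1/5)) = -2*(t/2 + 3*t**2/5) = -t - 6*t**2/5)
F(f(-5, 0))*439 = ((4 - 5)*(-5 - 6*(4 - 5))/5)*439 = ((1/5)*(-1)*(-5 - 6*(-1)))*439 = ((1/5)*(-1)*(-5 + 6))*439 = ((1/5)*(-1)*1)*439 = -1/5*439 = -439/5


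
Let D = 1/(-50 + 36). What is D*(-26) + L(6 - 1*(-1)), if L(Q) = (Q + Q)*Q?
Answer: 699/7 ≈ 99.857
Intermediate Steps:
L(Q) = 2*Q² (L(Q) = (2*Q)*Q = 2*Q²)
D = -1/14 (D = 1/(-14) = -1/14 ≈ -0.071429)
D*(-26) + L(6 - 1*(-1)) = -1/14*(-26) + 2*(6 - 1*(-1))² = 13/7 + 2*(6 + 1)² = 13/7 + 2*7² = 13/7 + 2*49 = 13/7 + 98 = 699/7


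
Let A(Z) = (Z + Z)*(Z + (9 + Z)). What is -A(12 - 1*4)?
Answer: -400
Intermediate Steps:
A(Z) = 2*Z*(9 + 2*Z) (A(Z) = (2*Z)*(9 + 2*Z) = 2*Z*(9 + 2*Z))
-A(12 - 1*4) = -2*(12 - 1*4)*(9 + 2*(12 - 1*4)) = -2*(12 - 4)*(9 + 2*(12 - 4)) = -2*8*(9 + 2*8) = -2*8*(9 + 16) = -2*8*25 = -1*400 = -400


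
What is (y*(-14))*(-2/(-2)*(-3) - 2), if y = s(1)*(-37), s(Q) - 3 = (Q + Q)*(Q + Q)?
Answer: -18130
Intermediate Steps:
s(Q) = 3 + 4*Q² (s(Q) = 3 + (Q + Q)*(Q + Q) = 3 + (2*Q)*(2*Q) = 3 + 4*Q²)
y = -259 (y = (3 + 4*1²)*(-37) = (3 + 4*1)*(-37) = (3 + 4)*(-37) = 7*(-37) = -259)
(y*(-14))*(-2/(-2)*(-3) - 2) = (-259*(-14))*(-2/(-2)*(-3) - 2) = 3626*(-2*(-½)*(-3) - 2) = 3626*(1*(-3) - 2) = 3626*(-3 - 2) = 3626*(-5) = -18130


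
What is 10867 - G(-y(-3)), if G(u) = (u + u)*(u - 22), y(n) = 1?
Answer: 10821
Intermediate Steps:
G(u) = 2*u*(-22 + u) (G(u) = (2*u)*(-22 + u) = 2*u*(-22 + u))
10867 - G(-y(-3)) = 10867 - 2*(-1*1)*(-22 - 1*1) = 10867 - 2*(-1)*(-22 - 1) = 10867 - 2*(-1)*(-23) = 10867 - 1*46 = 10867 - 46 = 10821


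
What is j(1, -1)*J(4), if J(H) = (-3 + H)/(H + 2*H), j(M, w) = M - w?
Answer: 1/6 ≈ 0.16667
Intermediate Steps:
J(H) = (-3 + H)/(3*H) (J(H) = (-3 + H)/((3*H)) = (-3 + H)*(1/(3*H)) = (-3 + H)/(3*H))
j(1, -1)*J(4) = (1 - 1*(-1))*((1/3)*(-3 + 4)/4) = (1 + 1)*((1/3)*(1/4)*1) = 2*(1/12) = 1/6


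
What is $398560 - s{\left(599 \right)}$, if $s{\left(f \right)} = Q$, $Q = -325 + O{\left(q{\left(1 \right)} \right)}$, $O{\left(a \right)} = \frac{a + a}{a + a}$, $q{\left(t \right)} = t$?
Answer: $398884$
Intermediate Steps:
$O{\left(a \right)} = 1$ ($O{\left(a \right)} = \frac{2 a}{2 a} = 2 a \frac{1}{2 a} = 1$)
$Q = -324$ ($Q = -325 + 1 = -324$)
$s{\left(f \right)} = -324$
$398560 - s{\left(599 \right)} = 398560 - -324 = 398560 + 324 = 398884$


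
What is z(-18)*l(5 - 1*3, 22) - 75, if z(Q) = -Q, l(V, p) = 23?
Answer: 339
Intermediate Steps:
z(-18)*l(5 - 1*3, 22) - 75 = -1*(-18)*23 - 75 = 18*23 - 75 = 414 - 75 = 339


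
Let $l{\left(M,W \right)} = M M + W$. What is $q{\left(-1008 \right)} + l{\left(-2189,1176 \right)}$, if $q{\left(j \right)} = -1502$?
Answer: $4791395$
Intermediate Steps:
$l{\left(M,W \right)} = W + M^{2}$ ($l{\left(M,W \right)} = M^{2} + W = W + M^{2}$)
$q{\left(-1008 \right)} + l{\left(-2189,1176 \right)} = -1502 + \left(1176 + \left(-2189\right)^{2}\right) = -1502 + \left(1176 + 4791721\right) = -1502 + 4792897 = 4791395$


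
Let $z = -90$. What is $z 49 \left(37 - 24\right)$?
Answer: $-57330$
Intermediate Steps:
$z 49 \left(37 - 24\right) = \left(-90\right) 49 \left(37 - 24\right) = \left(-4410\right) 13 = -57330$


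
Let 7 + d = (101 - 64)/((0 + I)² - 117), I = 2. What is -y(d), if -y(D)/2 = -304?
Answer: -608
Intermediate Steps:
d = -828/113 (d = -7 + (101 - 64)/((0 + 2)² - 117) = -7 + 37/(2² - 117) = -7 + 37/(4 - 117) = -7 + 37/(-113) = -7 + 37*(-1/113) = -7 - 37/113 = -828/113 ≈ -7.3274)
y(D) = 608 (y(D) = -2*(-304) = 608)
-y(d) = -1*608 = -608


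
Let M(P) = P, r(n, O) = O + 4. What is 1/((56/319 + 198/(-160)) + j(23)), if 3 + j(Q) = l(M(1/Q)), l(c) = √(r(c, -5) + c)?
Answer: -60844860560/261476815983 - 651270400*I*√506/261476815983 ≈ -0.2327 - 0.056028*I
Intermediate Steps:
r(n, O) = 4 + O
l(c) = √(-1 + c) (l(c) = √((4 - 5) + c) = √(-1 + c))
j(Q) = -3 + √(-1 + 1/Q)
1/((56/319 + 198/(-160)) + j(23)) = 1/((56/319 + 198/(-160)) + (-3 + √((1 - 1*23)/23))) = 1/((56*(1/319) + 198*(-1/160)) + (-3 + √((1 - 23)/23))) = 1/((56/319 - 99/80) + (-3 + √((1/23)*(-22)))) = 1/(-27101/25520 + (-3 + √(-22/23))) = 1/(-27101/25520 + (-3 + I*√506/23)) = 1/(-103661/25520 + I*√506/23)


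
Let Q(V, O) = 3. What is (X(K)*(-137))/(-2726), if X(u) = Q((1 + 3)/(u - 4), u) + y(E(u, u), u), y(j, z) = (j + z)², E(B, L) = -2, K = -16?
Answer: 44799/2726 ≈ 16.434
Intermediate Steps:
X(u) = 3 + (-2 + u)²
(X(K)*(-137))/(-2726) = ((3 + (-2 - 16)²)*(-137))/(-2726) = ((3 + (-18)²)*(-137))*(-1/2726) = ((3 + 324)*(-137))*(-1/2726) = (327*(-137))*(-1/2726) = -44799*(-1/2726) = 44799/2726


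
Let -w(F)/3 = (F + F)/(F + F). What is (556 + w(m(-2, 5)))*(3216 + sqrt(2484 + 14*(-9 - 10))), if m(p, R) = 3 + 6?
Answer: 1778448 + 553*sqrt(2218) ≈ 1.8045e+6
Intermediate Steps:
m(p, R) = 9
w(F) = -3 (w(F) = -3*(F + F)/(F + F) = -3*2*F/(2*F) = -3*2*F*1/(2*F) = -3*1 = -3)
(556 + w(m(-2, 5)))*(3216 + sqrt(2484 + 14*(-9 - 10))) = (556 - 3)*(3216 + sqrt(2484 + 14*(-9 - 10))) = 553*(3216 + sqrt(2484 + 14*(-19))) = 553*(3216 + sqrt(2484 - 266)) = 553*(3216 + sqrt(2218)) = 1778448 + 553*sqrt(2218)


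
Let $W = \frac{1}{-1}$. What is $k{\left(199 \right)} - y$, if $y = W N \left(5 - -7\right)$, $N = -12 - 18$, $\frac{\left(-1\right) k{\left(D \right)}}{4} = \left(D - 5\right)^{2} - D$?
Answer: $-150108$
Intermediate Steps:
$k{\left(D \right)} = - 4 \left(-5 + D\right)^{2} + 4 D$ ($k{\left(D \right)} = - 4 \left(\left(D - 5\right)^{2} - D\right) = - 4 \left(\left(-5 + D\right)^{2} - D\right) = - 4 \left(-5 + D\right)^{2} + 4 D$)
$W = -1$
$N = -30$ ($N = -12 - 18 = -30$)
$y = 360$ ($y = \left(-1\right) \left(-30\right) \left(5 - -7\right) = 30 \left(5 + 7\right) = 30 \cdot 12 = 360$)
$k{\left(199 \right)} - y = \left(- 4 \left(-5 + 199\right)^{2} + 4 \cdot 199\right) - 360 = \left(- 4 \cdot 194^{2} + 796\right) - 360 = \left(\left(-4\right) 37636 + 796\right) - 360 = \left(-150544 + 796\right) - 360 = -149748 - 360 = -150108$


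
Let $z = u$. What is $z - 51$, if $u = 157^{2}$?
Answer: $24598$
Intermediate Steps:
$u = 24649$
$z = 24649$
$z - 51 = 24649 - 51 = 24598$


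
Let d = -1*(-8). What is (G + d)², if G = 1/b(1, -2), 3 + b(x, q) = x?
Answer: 225/4 ≈ 56.250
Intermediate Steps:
d = 8
b(x, q) = -3 + x
G = -½ (G = 1/(-3 + 1) = 1/(-2) = -½ ≈ -0.50000)
(G + d)² = (-½ + 8)² = (15/2)² = 225/4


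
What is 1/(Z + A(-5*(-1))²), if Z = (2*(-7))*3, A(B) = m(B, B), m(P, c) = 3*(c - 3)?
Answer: -⅙ ≈ -0.16667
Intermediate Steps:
m(P, c) = -9 + 3*c (m(P, c) = 3*(-3 + c) = -9 + 3*c)
A(B) = -9 + 3*B
Z = -42 (Z = -14*3 = -42)
1/(Z + A(-5*(-1))²) = 1/(-42 + (-9 + 3*(-5*(-1)))²) = 1/(-42 + (-9 + 3*5)²) = 1/(-42 + (-9 + 15)²) = 1/(-42 + 6²) = 1/(-42 + 36) = 1/(-6) = -⅙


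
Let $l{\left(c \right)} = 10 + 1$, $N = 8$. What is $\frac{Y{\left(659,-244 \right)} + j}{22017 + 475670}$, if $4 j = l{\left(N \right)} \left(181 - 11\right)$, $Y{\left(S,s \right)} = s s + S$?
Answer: $\frac{121325}{995374} \approx 0.12189$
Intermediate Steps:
$Y{\left(S,s \right)} = S + s^{2}$ ($Y{\left(S,s \right)} = s^{2} + S = S + s^{2}$)
$l{\left(c \right)} = 11$
$j = \frac{935}{2}$ ($j = \frac{11 \left(181 - 11\right)}{4} = \frac{11 \cdot 170}{4} = \frac{1}{4} \cdot 1870 = \frac{935}{2} \approx 467.5$)
$\frac{Y{\left(659,-244 \right)} + j}{22017 + 475670} = \frac{\left(659 + \left(-244\right)^{2}\right) + \frac{935}{2}}{22017 + 475670} = \frac{\left(659 + 59536\right) + \frac{935}{2}}{497687} = \left(60195 + \frac{935}{2}\right) \frac{1}{497687} = \frac{121325}{2} \cdot \frac{1}{497687} = \frac{121325}{995374}$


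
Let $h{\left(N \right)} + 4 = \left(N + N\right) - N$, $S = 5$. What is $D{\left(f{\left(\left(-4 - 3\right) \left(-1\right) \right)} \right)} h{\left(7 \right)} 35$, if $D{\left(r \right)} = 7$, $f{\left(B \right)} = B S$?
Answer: $735$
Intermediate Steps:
$f{\left(B \right)} = 5 B$ ($f{\left(B \right)} = B 5 = 5 B$)
$h{\left(N \right)} = -4 + N$ ($h{\left(N \right)} = -4 + \left(\left(N + N\right) - N\right) = -4 + \left(2 N - N\right) = -4 + N$)
$D{\left(f{\left(\left(-4 - 3\right) \left(-1\right) \right)} \right)} h{\left(7 \right)} 35 = 7 \left(-4 + 7\right) 35 = 7 \cdot 3 \cdot 35 = 21 \cdot 35 = 735$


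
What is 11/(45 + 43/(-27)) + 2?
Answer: 2641/1172 ≈ 2.2534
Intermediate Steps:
11/(45 + 43/(-27)) + 2 = 11/(45 + 43*(-1/27)) + 2 = 11/(45 - 43/27) + 2 = 11/(1172/27) + 2 = (27/1172)*11 + 2 = 297/1172 + 2 = 2641/1172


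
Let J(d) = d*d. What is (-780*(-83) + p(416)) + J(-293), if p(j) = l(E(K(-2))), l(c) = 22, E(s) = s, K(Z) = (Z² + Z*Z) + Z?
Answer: 150611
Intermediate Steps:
K(Z) = Z + 2*Z² (K(Z) = (Z² + Z²) + Z = 2*Z² + Z = Z + 2*Z²)
p(j) = 22
J(d) = d²
(-780*(-83) + p(416)) + J(-293) = (-780*(-83) + 22) + (-293)² = (64740 + 22) + 85849 = 64762 + 85849 = 150611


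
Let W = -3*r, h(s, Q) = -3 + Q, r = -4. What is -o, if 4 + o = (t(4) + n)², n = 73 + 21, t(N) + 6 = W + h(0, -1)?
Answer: -9212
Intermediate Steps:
W = 12 (W = -3*(-4) = 12)
t(N) = 2 (t(N) = -6 + (12 + (-3 - 1)) = -6 + (12 - 4) = -6 + 8 = 2)
n = 94
o = 9212 (o = -4 + (2 + 94)² = -4 + 96² = -4 + 9216 = 9212)
-o = -1*9212 = -9212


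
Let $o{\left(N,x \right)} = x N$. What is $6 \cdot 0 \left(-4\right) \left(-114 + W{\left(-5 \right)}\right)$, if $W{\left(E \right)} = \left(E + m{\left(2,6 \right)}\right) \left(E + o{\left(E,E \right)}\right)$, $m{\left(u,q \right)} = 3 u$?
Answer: $0$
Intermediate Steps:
$o{\left(N,x \right)} = N x$
$W{\left(E \right)} = \left(6 + E\right) \left(E + E^{2}\right)$ ($W{\left(E \right)} = \left(E + 3 \cdot 2\right) \left(E + E E\right) = \left(E + 6\right) \left(E + E^{2}\right) = \left(6 + E\right) \left(E + E^{2}\right)$)
$6 \cdot 0 \left(-4\right) \left(-114 + W{\left(-5 \right)}\right) = 6 \cdot 0 \left(-4\right) \left(-114 - 5 \left(6 + \left(-5\right)^{2} + 7 \left(-5\right)\right)\right) = 0 \left(-4\right) \left(-114 - 5 \left(6 + 25 - 35\right)\right) = 0 \left(-114 - -20\right) = 0 \left(-114 + 20\right) = 0 \left(-94\right) = 0$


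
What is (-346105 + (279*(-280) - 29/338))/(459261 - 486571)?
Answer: 143388079/9230780 ≈ 15.534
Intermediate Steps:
(-346105 + (279*(-280) - 29/338))/(459261 - 486571) = (-346105 + (-78120 - 29*1/338))/(-27310) = (-346105 + (-78120 - 29/338))*(-1/27310) = (-346105 - 26404589/338)*(-1/27310) = -143388079/338*(-1/27310) = 143388079/9230780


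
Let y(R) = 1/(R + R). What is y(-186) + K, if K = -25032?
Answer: -9311905/372 ≈ -25032.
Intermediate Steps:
y(R) = 1/(2*R)
y(-186) + K = (1/2)/(-186) - 25032 = (1/2)*(-1/186) - 25032 = -1/372 - 25032 = -9311905/372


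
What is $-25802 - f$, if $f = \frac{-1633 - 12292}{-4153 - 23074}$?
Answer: $- \frac{702524979}{27227} \approx -25803.0$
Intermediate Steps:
$f = \frac{13925}{27227}$ ($f = - \frac{13925}{-27227} = \left(-13925\right) \left(- \frac{1}{27227}\right) = \frac{13925}{27227} \approx 0.51144$)
$-25802 - f = -25802 - \frac{13925}{27227} = - \frac{702524979}{27227}$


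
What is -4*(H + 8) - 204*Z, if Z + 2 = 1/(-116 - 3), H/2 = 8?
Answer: 2196/7 ≈ 313.71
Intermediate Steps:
H = 16 (H = 2*8 = 16)
Z = -239/119 (Z = -2 + 1/(-116 - 3) = -2 + 1/(-119) = -2 - 1/119 = -239/119 ≈ -2.0084)
-4*(H + 8) - 204*Z = -4*(16 + 8) - 204*(-239/119) = -4*24 + 2868/7 = -96 + 2868/7 = 2196/7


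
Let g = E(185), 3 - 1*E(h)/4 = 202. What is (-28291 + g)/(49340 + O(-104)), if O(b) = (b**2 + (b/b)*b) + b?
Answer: -29087/59948 ≈ -0.48520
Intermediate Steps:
E(h) = -796 (E(h) = 12 - 4*202 = 12 - 808 = -796)
g = -796
O(b) = b**2 + 2*b (O(b) = (b**2 + 1*b) + b = (b**2 + b) + b = (b + b**2) + b = b**2 + 2*b)
(-28291 + g)/(49340 + O(-104)) = (-28291 - 796)/(49340 - 104*(2 - 104)) = -29087/(49340 - 104*(-102)) = -29087/(49340 + 10608) = -29087/59948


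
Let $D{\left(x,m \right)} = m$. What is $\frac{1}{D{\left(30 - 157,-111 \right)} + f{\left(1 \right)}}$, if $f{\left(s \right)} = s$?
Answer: $- \frac{1}{110} \approx -0.0090909$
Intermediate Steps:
$\frac{1}{D{\left(30 - 157,-111 \right)} + f{\left(1 \right)}} = \frac{1}{-111 + 1} = \frac{1}{-110} = - \frac{1}{110}$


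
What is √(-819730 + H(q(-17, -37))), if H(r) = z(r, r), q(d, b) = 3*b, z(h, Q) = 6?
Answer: 2*I*√204931 ≈ 905.39*I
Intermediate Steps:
H(r) = 6
√(-819730 + H(q(-17, -37))) = √(-819730 + 6) = √(-819724) = 2*I*√204931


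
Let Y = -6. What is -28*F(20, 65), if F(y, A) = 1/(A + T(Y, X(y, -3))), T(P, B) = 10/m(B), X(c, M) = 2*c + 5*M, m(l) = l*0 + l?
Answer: -140/327 ≈ -0.42813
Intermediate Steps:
m(l) = l (m(l) = 0 + l = l)
T(P, B) = 10/B
F(y, A) = 1/(A + 10/(-15 + 2*y)) (F(y, A) = 1/(A + 10/(2*y + 5*(-3))) = 1/(A + 10/(2*y - 15)) = 1/(A + 10/(-15 + 2*y)))
-28*F(20, 65) = -28*(-15 + 2*20)/(10 + 65*(-15 + 2*20)) = -28*(-15 + 40)/(10 + 65*(-15 + 40)) = -28*25/(10 + 65*25) = -28*25/(10 + 1625) = -28*25/1635 = -28*5/327 = -140/327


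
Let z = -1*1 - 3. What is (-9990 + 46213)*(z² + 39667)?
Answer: 1437437309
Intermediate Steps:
z = -4 (z = -1 - 3 = -4)
(-9990 + 46213)*(z² + 39667) = (-9990 + 46213)*((-4)² + 39667) = 36223*(16 + 39667) = 36223*39683 = 1437437309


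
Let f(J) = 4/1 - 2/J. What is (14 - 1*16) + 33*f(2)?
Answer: 97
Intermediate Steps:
f(J) = 4 - 2/J (f(J) = 4*1 - 2/J = 4 - 2/J)
(14 - 1*16) + 33*f(2) = (14 - 1*16) + 33*(4 - 2/2) = (14 - 16) + 33*(4 - 2*1/2) = -2 + 33*(4 - 1) = -2 + 33*3 = -2 + 99 = 97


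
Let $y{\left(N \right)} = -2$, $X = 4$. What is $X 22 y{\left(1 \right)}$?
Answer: $-176$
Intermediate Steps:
$X 22 y{\left(1 \right)} = 4 \cdot 22 \left(-2\right) = 88 \left(-2\right) = -176$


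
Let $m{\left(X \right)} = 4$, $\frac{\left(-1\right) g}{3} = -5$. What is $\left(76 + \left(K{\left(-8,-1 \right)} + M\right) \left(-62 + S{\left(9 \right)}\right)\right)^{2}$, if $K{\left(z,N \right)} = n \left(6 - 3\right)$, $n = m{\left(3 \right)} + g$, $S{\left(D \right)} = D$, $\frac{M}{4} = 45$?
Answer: $155875225$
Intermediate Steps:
$M = 180$ ($M = 4 \cdot 45 = 180$)
$g = 15$ ($g = \left(-3\right) \left(-5\right) = 15$)
$n = 19$ ($n = 4 + 15 = 19$)
$K{\left(z,N \right)} = 57$ ($K{\left(z,N \right)} = 19 \left(6 - 3\right) = 19 \cdot 3 = 57$)
$\left(76 + \left(K{\left(-8,-1 \right)} + M\right) \left(-62 + S{\left(9 \right)}\right)\right)^{2} = \left(76 + \left(57 + 180\right) \left(-62 + 9\right)\right)^{2} = \left(76 + 237 \left(-53\right)\right)^{2} = \left(76 - 12561\right)^{2} = \left(-12485\right)^{2} = 155875225$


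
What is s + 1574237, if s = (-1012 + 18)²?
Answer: 2562273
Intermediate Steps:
s = 988036 (s = (-994)² = 988036)
s + 1574237 = 988036 + 1574237 = 2562273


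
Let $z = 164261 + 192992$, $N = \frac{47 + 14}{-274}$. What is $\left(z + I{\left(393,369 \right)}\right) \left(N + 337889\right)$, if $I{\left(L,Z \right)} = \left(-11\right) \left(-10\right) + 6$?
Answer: $\frac{33085767007725}{274} \approx 1.2075 \cdot 10^{11}$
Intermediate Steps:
$I{\left(L,Z \right)} = 116$ ($I{\left(L,Z \right)} = 110 + 6 = 116$)
$N = - \frac{61}{274}$ ($N = \left(- \frac{1}{274}\right) 61 = - \frac{61}{274} \approx -0.22263$)
$z = 357253$
$\left(z + I{\left(393,369 \right)}\right) \left(N + 337889\right) = \left(357253 + 116\right) \left(- \frac{61}{274} + 337889\right) = 357369 \cdot \frac{92581525}{274} = \frac{33085767007725}{274}$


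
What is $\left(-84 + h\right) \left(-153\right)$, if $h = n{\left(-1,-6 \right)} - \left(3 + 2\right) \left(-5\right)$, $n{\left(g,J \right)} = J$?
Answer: $9945$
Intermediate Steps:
$h = 19$ ($h = -6 - \left(3 + 2\right) \left(-5\right) = -6 - 5 \left(-5\right) = -6 - -25 = -6 + 25 = 19$)
$\left(-84 + h\right) \left(-153\right) = \left(-84 + 19\right) \left(-153\right) = \left(-65\right) \left(-153\right) = 9945$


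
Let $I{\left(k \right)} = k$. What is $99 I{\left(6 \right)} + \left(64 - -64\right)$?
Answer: $722$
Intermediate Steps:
$99 I{\left(6 \right)} + \left(64 - -64\right) = 99 \cdot 6 + \left(64 - -64\right) = 594 + \left(64 + 64\right) = 594 + 128 = 722$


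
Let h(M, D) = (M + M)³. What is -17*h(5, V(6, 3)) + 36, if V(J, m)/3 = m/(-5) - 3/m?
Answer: -16964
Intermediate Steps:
V(J, m) = -9/m - 3*m/5 (V(J, m) = 3*(m/(-5) - 3/m) = 3*(m*(-⅕) - 3/m) = 3*(-m/5 - 3/m) = 3*(-3/m - m/5) = -9/m - 3*m/5)
h(M, D) = 8*M³ (h(M, D) = (2*M)³ = 8*M³)
-17*h(5, V(6, 3)) + 36 = -136*5³ + 36 = -136*125 + 36 = -17*1000 + 36 = -17000 + 36 = -16964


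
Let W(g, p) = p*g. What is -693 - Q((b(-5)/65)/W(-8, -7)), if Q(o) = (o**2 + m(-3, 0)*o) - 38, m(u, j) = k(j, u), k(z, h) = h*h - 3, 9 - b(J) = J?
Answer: -44279561/67600 ≈ -655.02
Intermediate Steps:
b(J) = 9 - J
k(z, h) = -3 + h**2 (k(z, h) = h**2 - 3 = -3 + h**2)
W(g, p) = g*p
m(u, j) = -3 + u**2
Q(o) = -38 + o**2 + 6*o (Q(o) = (o**2 + (-3 + (-3)**2)*o) - 38 = (o**2 + (-3 + 9)*o) - 38 = (o**2 + 6*o) - 38 = -38 + o**2 + 6*o)
-693 - Q((b(-5)/65)/W(-8, -7)) = -693 - (-38 + (((9 - 1*(-5))/65)/((-8*(-7))))**2 + 6*(((9 - 1*(-5))/65)/((-8*(-7))))) = -693 - (-38 + (((9 + 5)*(1/65))/56)**2 + 6*(((9 + 5)*(1/65))/56)) = -693 - (-38 + ((14*(1/65))*(1/56))**2 + 6*((14*(1/65))*(1/56))) = -693 - (-38 + ((14/65)*(1/56))**2 + 6*((14/65)*(1/56))) = -693 - (-38 + (1/260)**2 + 6*(1/260)) = -693 - (-38 + 1/67600 + 3/130) = -693 - 1*(-2567239/67600) = -693 + 2567239/67600 = -44279561/67600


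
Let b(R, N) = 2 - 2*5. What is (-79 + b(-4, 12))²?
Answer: 7569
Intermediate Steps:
b(R, N) = -8 (b(R, N) = 2 - 10 = -8)
(-79 + b(-4, 12))² = (-79 - 8)² = (-87)² = 7569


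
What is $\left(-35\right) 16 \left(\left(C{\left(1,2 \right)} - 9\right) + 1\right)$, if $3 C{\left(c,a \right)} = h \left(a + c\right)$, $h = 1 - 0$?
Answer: $3920$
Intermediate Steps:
$h = 1$ ($h = 1 + 0 = 1$)
$C{\left(c,a \right)} = \frac{a}{3} + \frac{c}{3}$ ($C{\left(c,a \right)} = \frac{1 \left(a + c\right)}{3} = \frac{a + c}{3} = \frac{a}{3} + \frac{c}{3}$)
$\left(-35\right) 16 \left(\left(C{\left(1,2 \right)} - 9\right) + 1\right) = \left(-35\right) 16 \left(\left(\left(\frac{1}{3} \cdot 2 + \frac{1}{3} \cdot 1\right) - 9\right) + 1\right) = - 560 \left(\left(\left(\frac{2}{3} + \frac{1}{3}\right) - 9\right) + 1\right) = - 560 \left(\left(1 - 9\right) + 1\right) = - 560 \left(-8 + 1\right) = \left(-560\right) \left(-7\right) = 3920$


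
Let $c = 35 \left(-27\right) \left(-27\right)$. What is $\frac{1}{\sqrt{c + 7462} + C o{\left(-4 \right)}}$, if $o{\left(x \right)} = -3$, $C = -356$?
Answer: $\frac{1068}{1107647} - \frac{7 \sqrt{673}}{1107647} \approx 0.00080026$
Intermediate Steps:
$c = 25515$ ($c = \left(-945\right) \left(-27\right) = 25515$)
$\frac{1}{\sqrt{c + 7462} + C o{\left(-4 \right)}} = \frac{1}{\sqrt{25515 + 7462} - -1068} = \frac{1}{\sqrt{32977} + 1068} = \frac{1}{7 \sqrt{673} + 1068} = \frac{1}{1068 + 7 \sqrt{673}}$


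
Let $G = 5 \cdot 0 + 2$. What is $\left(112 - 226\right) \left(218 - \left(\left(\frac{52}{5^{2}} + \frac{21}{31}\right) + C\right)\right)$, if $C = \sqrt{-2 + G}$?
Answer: $- \frac{19016682}{775} \approx -24538.0$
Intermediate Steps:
$G = 2$ ($G = 0 + 2 = 2$)
$C = 0$ ($C = \sqrt{-2 + 2} = \sqrt{0} = 0$)
$\left(112 - 226\right) \left(218 - \left(\left(\frac{52}{5^{2}} + \frac{21}{31}\right) + C\right)\right) = \left(112 - 226\right) \left(218 - \left(\left(\frac{52}{5^{2}} + \frac{21}{31}\right) + 0\right)\right) = - 114 \left(218 - \left(\left(\frac{52}{25} + 21 \cdot \frac{1}{31}\right) + 0\right)\right) = - 114 \left(218 - \left(\left(52 \cdot \frac{1}{25} + \frac{21}{31}\right) + 0\right)\right) = - 114 \left(218 - \left(\left(\frac{52}{25} + \frac{21}{31}\right) + 0\right)\right) = - 114 \left(218 - \left(\frac{2137}{775} + 0\right)\right) = - 114 \left(218 - \frac{2137}{775}\right) = \left(-114\right) \frac{166813}{775} = - \frac{19016682}{775}$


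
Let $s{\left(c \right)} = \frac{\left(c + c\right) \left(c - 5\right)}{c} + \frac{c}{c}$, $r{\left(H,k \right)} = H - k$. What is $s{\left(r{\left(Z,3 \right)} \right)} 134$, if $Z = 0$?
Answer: $-2010$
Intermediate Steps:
$s{\left(c \right)} = -9 + 2 c$ ($s{\left(c \right)} = \frac{2 c \left(-5 + c\right)}{c} + 1 = \left(-10 + 2 c\right) + 1 = -9 + 2 c$)
$s{\left(r{\left(Z,3 \right)} \right)} 134 = \left(-9 + 2 \left(0 - 3\right)\right) 134 = \left(-9 + 2 \left(-3\right)\right) 134 = \left(-9 - 6\right) 134 = \left(-15\right) 134 = -2010$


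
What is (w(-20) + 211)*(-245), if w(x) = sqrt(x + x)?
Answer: -51695 - 490*I*sqrt(10) ≈ -51695.0 - 1549.5*I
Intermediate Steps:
w(x) = sqrt(2)*sqrt(x) (w(x) = sqrt(2*x) = sqrt(2)*sqrt(x))
(w(-20) + 211)*(-245) = (sqrt(2)*sqrt(-20) + 211)*(-245) = (sqrt(2)*(2*I*sqrt(5)) + 211)*(-245) = (2*I*sqrt(10) + 211)*(-245) = (211 + 2*I*sqrt(10))*(-245) = -51695 - 490*I*sqrt(10)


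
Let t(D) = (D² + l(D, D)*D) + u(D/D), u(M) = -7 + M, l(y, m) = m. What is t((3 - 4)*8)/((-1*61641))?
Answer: -122/61641 ≈ -0.0019792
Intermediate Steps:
t(D) = -6 + 2*D² (t(D) = (D² + D*D) + (-7 + D/D) = (D² + D²) + (-7 + 1) = 2*D² - 6 = -6 + 2*D²)
t((3 - 4)*8)/((-1*61641)) = (-6 + 2*((3 - 4)*8)²)/((-1*61641)) = (-6 + 2*(-1*8)²)/(-61641) = (-6 + 2*(-8)²)*(-1/61641) = (-6 + 2*64)*(-1/61641) = (-6 + 128)*(-1/61641) = 122*(-1/61641) = -122/61641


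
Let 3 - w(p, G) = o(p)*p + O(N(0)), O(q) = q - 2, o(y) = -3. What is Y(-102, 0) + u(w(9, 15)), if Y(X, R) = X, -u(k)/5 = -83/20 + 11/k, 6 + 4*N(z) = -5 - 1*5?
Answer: -745/9 ≈ -82.778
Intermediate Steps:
N(z) = -4 (N(z) = -3/2 + (-5 - 1*5)/4 = -3/2 + (-5 - 5)/4 = -3/2 + (¼)*(-10) = -3/2 - 5/2 = -4)
O(q) = -2 + q
w(p, G) = 9 + 3*p (w(p, G) = 3 - (-3*p + (-2 - 4)) = 3 - (-3*p - 6) = 3 - (-6 - 3*p) = 3 + (6 + 3*p) = 9 + 3*p)
u(k) = 83/4 - 55/k (u(k) = -5*(-83/20 + 11/k) = 83/4 - 55/k)
Y(-102, 0) + u(w(9, 15)) = -102 + (83/4 - 55/(9 + 3*9)) = -102 + (83/4 - 55/(9 + 27)) = -102 + (83/4 - 55/36) = -102 + 173/9 = -745/9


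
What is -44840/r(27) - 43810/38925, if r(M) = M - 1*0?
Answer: -38812886/23355 ≈ -1661.9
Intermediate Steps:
r(M) = M (r(M) = M + 0 = M)
-44840/r(27) - 43810/38925 = -44840/27 - 43810/38925 = -44840*1/27 - 43810*1/38925 = -44840/27 - 8762/7785 = -38812886/23355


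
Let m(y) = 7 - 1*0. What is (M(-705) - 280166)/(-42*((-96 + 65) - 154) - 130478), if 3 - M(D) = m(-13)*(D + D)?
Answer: 270293/122708 ≈ 2.2027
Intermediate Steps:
m(y) = 7 (m(y) = 7 + 0 = 7)
M(D) = 3 - 14*D (M(D) = 3 - 7*(D + D) = 3 - 7*2*D = 3 - 14*D)
(M(-705) - 280166)/(-42*((-96 + 65) - 154) - 130478) = ((3 - 14*(-705)) - 280166)/(-42*((-96 + 65) - 154) - 130478) = ((3 + 9870) - 280166)/(-42*(-31 - 154) - 130478) = (9873 - 280166)/(-42*(-185) - 130478) = -270293/(7770 - 130478) = -270293/(-122708) = -270293*(-1/122708) = 270293/122708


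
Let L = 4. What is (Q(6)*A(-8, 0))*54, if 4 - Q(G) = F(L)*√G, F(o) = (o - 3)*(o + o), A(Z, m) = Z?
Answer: -1728 + 3456*√6 ≈ 6737.4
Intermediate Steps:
F(o) = 2*o*(-3 + o) (F(o) = (-3 + o)*(2*o) = 2*o*(-3 + o))
Q(G) = 4 - 8*√G (Q(G) = 4 - 2*4*(-3 + 4)*√G = 4 - 2*4*1*√G = 4 - 8*√G)
(Q(6)*A(-8, 0))*54 = ((4 - 8*√6)*(-8))*54 = (-32 + 64*√6)*54 = -1728 + 3456*√6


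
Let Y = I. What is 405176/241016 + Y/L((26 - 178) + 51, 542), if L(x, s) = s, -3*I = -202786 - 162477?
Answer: 11086630423/48986502 ≈ 226.32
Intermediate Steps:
I = 365263/3 (I = -(-202786 - 162477)/3 = -⅓*(-365263) = 365263/3 ≈ 1.2175e+5)
Y = 365263/3 ≈ 1.2175e+5
405176/241016 + Y/L((26 - 178) + 51, 542) = 405176/241016 + (365263/3)/542 = 405176*(1/241016) + (365263/3)*(1/542) = 50647/30127 + 365263/1626 = 11086630423/48986502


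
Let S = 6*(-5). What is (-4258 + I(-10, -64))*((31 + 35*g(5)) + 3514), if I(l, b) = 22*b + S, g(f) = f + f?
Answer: -22185920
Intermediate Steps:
g(f) = 2*f
S = -30
I(l, b) = -30 + 22*b (I(l, b) = 22*b - 30 = -30 + 22*b)
(-4258 + I(-10, -64))*((31 + 35*g(5)) + 3514) = (-4258 + (-30 + 22*(-64)))*((31 + 35*(2*5)) + 3514) = (-4258 + (-30 - 1408))*((31 + 35*10) + 3514) = (-4258 - 1438)*((31 + 350) + 3514) = -5696*(381 + 3514) = -5696*3895 = -22185920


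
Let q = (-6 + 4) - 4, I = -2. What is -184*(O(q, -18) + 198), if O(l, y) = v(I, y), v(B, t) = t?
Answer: -33120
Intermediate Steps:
q = -6 (q = -2 - 4 = -6)
O(l, y) = y
-184*(O(q, -18) + 198) = -184*(-18 + 198) = -184*180 = -33120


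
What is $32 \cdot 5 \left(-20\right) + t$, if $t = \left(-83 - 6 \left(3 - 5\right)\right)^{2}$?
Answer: $1841$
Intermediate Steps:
$t = 5041$ ($t = \left(-83 - 6 \left(3 - 5\right)\right)^{2} = \left(-83 - -12\right)^{2} = \left(-83 + 12\right)^{2} = \left(-71\right)^{2} = 5041$)
$32 \cdot 5 \left(-20\right) + t = 32 \cdot 5 \left(-20\right) + 5041 = 160 \left(-20\right) + 5041 = -3200 + 5041 = 1841$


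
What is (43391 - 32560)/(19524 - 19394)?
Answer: 10831/130 ≈ 83.315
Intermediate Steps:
(43391 - 32560)/(19524 - 19394) = 10831/130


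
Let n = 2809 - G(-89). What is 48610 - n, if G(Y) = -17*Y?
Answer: 47314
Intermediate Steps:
n = 1296 (n = 2809 - (-17)*(-89) = 2809 - 1*1513 = 2809 - 1513 = 1296)
48610 - n = 48610 - 1*1296 = 48610 - 1296 = 47314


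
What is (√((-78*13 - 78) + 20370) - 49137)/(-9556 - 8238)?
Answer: 49137/17794 - 9*√238/17794 ≈ 2.7536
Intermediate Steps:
(√((-78*13 - 78) + 20370) - 49137)/(-9556 - 8238) = (√((-1014 - 78) + 20370) - 49137)/(-17794) = (√(-1092 + 20370) - 49137)*(-1/17794) = (√19278 - 49137)*(-1/17794) = (9*√238 - 49137)*(-1/17794) = (-49137 + 9*√238)*(-1/17794) = 49137/17794 - 9*√238/17794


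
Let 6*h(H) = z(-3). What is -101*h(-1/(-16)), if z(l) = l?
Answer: 101/2 ≈ 50.500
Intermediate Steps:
h(H) = -½ (h(H) = (⅙)*(-3) = -½)
-101*h(-1/(-16)) = -101*(-½) = 101/2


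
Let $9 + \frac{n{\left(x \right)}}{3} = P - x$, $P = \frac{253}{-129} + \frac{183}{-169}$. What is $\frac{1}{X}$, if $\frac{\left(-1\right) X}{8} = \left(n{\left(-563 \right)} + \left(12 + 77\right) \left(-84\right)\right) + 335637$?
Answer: $- \frac{7267}{19174059016} \approx -3.79 \cdot 10^{-7}$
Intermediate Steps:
$P = - \frac{66364}{21801}$ ($P = 253 \left(- \frac{1}{129}\right) + 183 \left(- \frac{1}{169}\right) = - \frac{253}{129} - \frac{183}{169} = - \frac{66364}{21801} \approx -3.0441$)
$n{\left(x \right)} = - \frac{262573}{7267} - 3 x$ ($n{\left(x \right)} = -27 + 3 \left(- \frac{66364}{21801} - x\right) = -27 - \left(\frac{66364}{7267} + 3 x\right) = - \frac{262573}{7267} - 3 x$)
$X = - \frac{19174059016}{7267}$ ($X = - 8 \left(\left(\left(- \frac{262573}{7267} - -1689\right) + \left(12 + 77\right) \left(-84\right)\right) + 335637\right) = - 8 \left(\left(\left(- \frac{262573}{7267} + 1689\right) + 89 \left(-84\right)\right) + 335637\right) = - 8 \left(\left(\frac{12011390}{7267} - 7476\right) + 335637\right) = - 8 \left(- \frac{42316702}{7267} + 335637\right) = \left(-8\right) \frac{2396757377}{7267} = - \frac{19174059016}{7267} \approx -2.6385 \cdot 10^{6}$)
$\frac{1}{X} = \frac{1}{- \frac{19174059016}{7267}} = - \frac{7267}{19174059016}$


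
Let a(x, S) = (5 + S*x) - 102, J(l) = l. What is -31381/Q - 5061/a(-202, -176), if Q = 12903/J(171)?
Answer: -9062961228/21784565 ≈ -416.03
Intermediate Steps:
a(x, S) = -97 + S*x
Q = 4301/57 (Q = 12903/171 = 12903*(1/171) = 4301/57 ≈ 75.456)
-31381/Q - 5061/a(-202, -176) = -31381/4301/57 - 5061/(-97 - 176*(-202)) = -31381*57/4301 - 5061/(-97 + 35552) = -1788717/4301 - 5061/35455 = -1788717/4301 - 5061*1/35455 = -1788717/4301 - 723/5065 = -9062961228/21784565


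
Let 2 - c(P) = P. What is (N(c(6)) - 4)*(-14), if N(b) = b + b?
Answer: 168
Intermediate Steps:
c(P) = 2 - P
N(b) = 2*b
(N(c(6)) - 4)*(-14) = (2*(2 - 1*6) - 4)*(-14) = (2*(2 - 6) - 4)*(-14) = (2*(-4) - 4)*(-14) = (-8 - 4)*(-14) = -12*(-14) = 168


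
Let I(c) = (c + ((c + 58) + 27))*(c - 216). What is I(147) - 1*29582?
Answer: -55733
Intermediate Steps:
I(c) = (-216 + c)*(85 + 2*c) (I(c) = (c + ((58 + c) + 27))*(-216 + c) = (c + (85 + c))*(-216 + c) = (85 + 2*c)*(-216 + c) = (-216 + c)*(85 + 2*c))
I(147) - 1*29582 = (-18360 - 347*147 + 2*147²) - 1*29582 = (-18360 - 51009 + 2*21609) - 29582 = (-18360 - 51009 + 43218) - 29582 = -26151 - 29582 = -55733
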